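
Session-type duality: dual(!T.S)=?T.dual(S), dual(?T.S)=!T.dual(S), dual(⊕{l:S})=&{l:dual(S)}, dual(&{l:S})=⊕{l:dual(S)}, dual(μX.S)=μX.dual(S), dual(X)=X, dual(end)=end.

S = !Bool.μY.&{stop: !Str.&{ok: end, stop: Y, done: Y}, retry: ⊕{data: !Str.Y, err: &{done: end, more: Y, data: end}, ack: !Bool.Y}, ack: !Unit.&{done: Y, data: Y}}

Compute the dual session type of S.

!Bool → ?Bool
  μY → μY  (rec unchanged)
    &{stop,retry,ack} → ⊕{stop,retry,ack}  (&→⊕)
      [stop]
        !Str → ?Str
          &{ok,stop,done} → ⊕{ok,stop,done}  (&→⊕)
            [ok]
              end self-dual
            [stop]
              Y self-dual
            [done]
              Y self-dual
      [retry]
        ⊕{data,err,ack} → &{data,err,ack}  (⊕→&)
          [data]
            !Str → ?Str
              Y self-dual
          [err]
            &{done,more,data} → ⊕{done,more,data}  (&→⊕)
              [done]
                end self-dual
              [more]
                Y self-dual
              [data]
                end self-dual
          [ack]
            !Bool → ?Bool
              Y self-dual
      [ack]
        !Unit → ?Unit
          &{done,data} → ⊕{done,data}  (&→⊕)
            [done]
              Y self-dual
            [data]
              Y self-dual

?Bool.μY.⊕{stop: ?Str.⊕{ok: end, stop: Y, done: Y}, retry: &{data: ?Str.Y, err: ⊕{done: end, more: Y, data: end}, ack: ?Bool.Y}, ack: ?Unit.⊕{done: Y, data: Y}}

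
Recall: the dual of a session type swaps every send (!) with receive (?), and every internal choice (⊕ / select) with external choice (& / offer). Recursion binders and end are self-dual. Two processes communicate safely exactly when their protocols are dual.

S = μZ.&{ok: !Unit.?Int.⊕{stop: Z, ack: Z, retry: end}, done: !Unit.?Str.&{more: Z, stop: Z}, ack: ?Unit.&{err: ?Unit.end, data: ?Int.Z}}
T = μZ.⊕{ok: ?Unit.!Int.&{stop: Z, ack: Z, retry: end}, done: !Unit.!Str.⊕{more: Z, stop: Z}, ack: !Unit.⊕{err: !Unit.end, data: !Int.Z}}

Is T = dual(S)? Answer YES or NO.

μZ vs μZ  ok (μ self-dual)
  &{ok,done,ack} vs ⊕{ok,done,ack}  ok same labels
    • ok:
      !Unit vs ?Unit  ok
        ?Int vs !Int  ok
          ⊕{stop,ack,retry} vs &{stop,ack,retry}  ok same labels
            • stop:
              Z vs Z  ok
            • ack:
              Z vs Z  ok
            • retry:
              end vs end  ok
    • done:
      !Unit vs !Unit  ✗ same direction on both sides — not dual

NO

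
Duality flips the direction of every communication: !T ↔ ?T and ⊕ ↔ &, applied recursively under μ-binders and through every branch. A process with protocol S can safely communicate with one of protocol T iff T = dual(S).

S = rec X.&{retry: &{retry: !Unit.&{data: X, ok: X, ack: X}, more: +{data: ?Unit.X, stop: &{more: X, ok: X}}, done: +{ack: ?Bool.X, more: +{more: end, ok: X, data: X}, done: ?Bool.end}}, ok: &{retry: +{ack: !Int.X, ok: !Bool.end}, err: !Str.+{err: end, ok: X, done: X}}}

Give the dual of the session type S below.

rec X.+{retry: +{retry: ?Unit.+{data: X, ok: X, ack: X}, more: &{data: !Unit.X, stop: +{more: X, ok: X}}, done: &{ack: !Bool.X, more: &{more: end, ok: X, data: X}, done: !Bool.end}}, ok: +{retry: &{ack: ?Int.X, ok: ?Bool.end}, err: ?Str.&{err: end, ok: X, done: X}}}

rec X ↦ rec X  (μ self-dual)
  &{retry,ok} ↦ +{retry,ok}  (external→internal)
    • retry:
      &{retry,more,done} ↦ +{retry,more,done}  (external→internal)
        • retry:
          !Unit ↦ ?Unit
            &{data,ok,ack} ↦ +{data,ok,ack}  (external→internal)
              • data:
                dual(X) = X
              • ok:
                dual(X) = X
              • ack:
                dual(X) = X
        • more:
          +{data,stop} ↦ &{data,stop}  (⊕→&)
            • data:
              ?Unit ↦ !Unit
                dual(X) = X
            • stop:
              &{more,ok} ↦ +{more,ok}  (external→internal)
                • more:
                  dual(X) = X
                • ok:
                  dual(X) = X
        • done:
          +{ack,more,done} ↦ &{ack,more,done}  (⊕→&)
            • ack:
              ?Bool ↦ !Bool
                dual(X) = X
            • more:
              +{more,ok,data} ↦ &{more,ok,data}  (⊕→&)
                • more:
                  dual(end) = end
                • ok:
                  dual(X) = X
                • data:
                  dual(X) = X
            • done:
              ?Bool ↦ !Bool
                dual(end) = end
    • ok:
      &{retry,err} ↦ +{retry,err}  (external→internal)
        • retry:
          +{ack,ok} ↦ &{ack,ok}  (⊕→&)
            • ack:
              !Int ↦ ?Int
                dual(X) = X
            • ok:
              !Bool ↦ ?Bool
                dual(end) = end
        • err:
          !Str ↦ ?Str
            +{err,ok,done} ↦ &{err,ok,done}  (⊕→&)
              • err:
                dual(end) = end
              • ok:
                dual(X) = X
              • done:
                dual(X) = X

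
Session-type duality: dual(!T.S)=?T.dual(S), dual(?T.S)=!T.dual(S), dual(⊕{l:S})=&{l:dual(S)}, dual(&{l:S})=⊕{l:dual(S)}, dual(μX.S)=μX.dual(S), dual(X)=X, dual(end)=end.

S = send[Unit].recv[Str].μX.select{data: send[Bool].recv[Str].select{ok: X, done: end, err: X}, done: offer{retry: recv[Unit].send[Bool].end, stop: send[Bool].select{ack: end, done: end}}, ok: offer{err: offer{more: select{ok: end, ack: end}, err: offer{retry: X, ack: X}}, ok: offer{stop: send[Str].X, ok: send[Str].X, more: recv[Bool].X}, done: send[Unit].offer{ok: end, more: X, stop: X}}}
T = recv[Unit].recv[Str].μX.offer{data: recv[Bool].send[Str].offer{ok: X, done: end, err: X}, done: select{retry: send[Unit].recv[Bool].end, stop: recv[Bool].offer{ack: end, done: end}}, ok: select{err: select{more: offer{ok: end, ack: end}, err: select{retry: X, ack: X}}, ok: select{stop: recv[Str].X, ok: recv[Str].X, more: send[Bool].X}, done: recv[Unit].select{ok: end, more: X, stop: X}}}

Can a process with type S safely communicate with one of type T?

NO

send[Unit] ‖ recv[Unit]  ok
  recv[Str] ‖ recv[Str]  ✗ same direction on both sides — not dual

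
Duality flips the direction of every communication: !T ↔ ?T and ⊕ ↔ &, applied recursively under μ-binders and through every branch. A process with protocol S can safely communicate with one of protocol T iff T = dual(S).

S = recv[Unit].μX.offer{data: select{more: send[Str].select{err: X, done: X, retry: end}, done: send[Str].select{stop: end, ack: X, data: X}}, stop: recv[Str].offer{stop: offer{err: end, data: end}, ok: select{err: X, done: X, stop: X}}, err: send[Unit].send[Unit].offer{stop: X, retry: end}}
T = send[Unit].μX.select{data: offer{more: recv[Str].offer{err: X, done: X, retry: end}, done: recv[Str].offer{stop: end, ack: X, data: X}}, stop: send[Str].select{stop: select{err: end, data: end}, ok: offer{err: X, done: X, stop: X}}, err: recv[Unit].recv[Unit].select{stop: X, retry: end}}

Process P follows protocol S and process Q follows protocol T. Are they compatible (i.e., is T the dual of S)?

YES

recv[Unit] ‖ send[Unit]  ✓
  μX ‖ μX  ✓ (binder kept)
    offer{data,stop,err} ‖ select{data,stop,err}  ✓ same labels
      • data:
        select{more,done} ‖ offer{more,done}  ✓ same labels
          • more:
            send[Str] ‖ recv[Str]  ✓
              select{err,done,retry} ‖ offer{err,done,retry}  ✓ same labels
                • err:
                  X ‖ X  ✓
                • done:
                  X ‖ X  ✓
                • retry:
                  end ‖ end  ✓
          • done:
            send[Str] ‖ recv[Str]  ✓
              select{stop,ack,data} ‖ offer{stop,ack,data}  ✓ same labels
                • stop:
                  end ‖ end  ✓
                • ack:
                  X ‖ X  ✓
                • data:
                  X ‖ X  ✓
      • stop:
        recv[Str] ‖ send[Str]  ✓
          offer{stop,ok} ‖ select{stop,ok}  ✓ same labels
            • stop:
              offer{err,data} ‖ select{err,data}  ✓ same labels
                • err:
                  end ‖ end  ✓
                • data:
                  end ‖ end  ✓
            • ok:
              select{err,done,stop} ‖ offer{err,done,stop}  ✓ same labels
                • err:
                  X ‖ X  ✓
                • done:
                  X ‖ X  ✓
                • stop:
                  X ‖ X  ✓
      • err:
        send[Unit] ‖ recv[Unit]  ✓
          send[Unit] ‖ recv[Unit]  ✓
            offer{stop,retry} ‖ select{stop,retry}  ✓ same labels
              • stop:
                X ‖ X  ✓
              • retry:
                end ‖ end  ✓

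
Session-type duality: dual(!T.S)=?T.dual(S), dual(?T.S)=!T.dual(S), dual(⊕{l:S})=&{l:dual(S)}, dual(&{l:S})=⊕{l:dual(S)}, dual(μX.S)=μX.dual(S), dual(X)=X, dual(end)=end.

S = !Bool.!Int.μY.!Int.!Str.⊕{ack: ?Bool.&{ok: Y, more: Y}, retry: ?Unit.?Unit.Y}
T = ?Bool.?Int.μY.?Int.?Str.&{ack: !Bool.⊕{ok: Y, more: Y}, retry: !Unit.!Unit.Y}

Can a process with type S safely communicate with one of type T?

YES

!Bool vs ?Bool  ok
  !Int vs ?Int  ok
    μY vs μY  ok (rec unchanged)
      !Int vs ?Int  ok
        !Str vs ?Str  ok
          ⊕{ack,retry} vs &{ack,retry}  ok labels match
            • ack:
              ?Bool vs !Bool  ok
                &{ok,more} vs ⊕{ok,more}  ok labels match
                  • ok:
                    Y vs Y  ok
                  • more:
                    Y vs Y  ok
            • retry:
              ?Unit vs !Unit  ok
                ?Unit vs !Unit  ok
                  Y vs Y  ok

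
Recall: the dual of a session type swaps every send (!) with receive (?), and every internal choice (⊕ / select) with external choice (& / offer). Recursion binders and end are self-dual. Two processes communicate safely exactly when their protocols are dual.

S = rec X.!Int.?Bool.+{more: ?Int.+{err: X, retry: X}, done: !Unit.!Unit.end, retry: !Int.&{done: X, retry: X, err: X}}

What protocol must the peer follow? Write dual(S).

rec X.?Int.!Bool.&{more: !Int.&{err: X, retry: X}, done: ?Unit.?Unit.end, retry: ?Int.+{done: X, retry: X, err: X}}

rec X ↦ rec X  (rec unchanged)
  !Int ↦ ?Int
    ?Bool ↦ !Bool
      +{more,done,retry} ↦ &{more,done,retry}  (internal→external)
        [more]
          ?Int ↦ !Int
            +{err,retry} ↦ &{err,retry}  (internal→external)
              [err]
                X ↦ X
              [retry]
                X ↦ X
        [done]
          !Unit ↦ ?Unit
            !Unit ↦ ?Unit
              end ↦ end
        [retry]
          !Int ↦ ?Int
            &{done,retry,err} ↦ +{done,retry,err}  (offer→select)
              [done]
                X ↦ X
              [retry]
                X ↦ X
              [err]
                X ↦ X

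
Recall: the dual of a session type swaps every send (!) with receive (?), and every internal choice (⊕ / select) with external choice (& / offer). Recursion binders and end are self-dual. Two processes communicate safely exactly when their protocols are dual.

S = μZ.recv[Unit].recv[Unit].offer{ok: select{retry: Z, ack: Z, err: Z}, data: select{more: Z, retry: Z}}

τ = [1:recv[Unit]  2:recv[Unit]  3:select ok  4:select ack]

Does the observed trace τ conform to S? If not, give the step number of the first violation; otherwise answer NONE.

[1] recv[Unit]  ✓  state: recv[Unit].offer{ok: select{retry: μZ.…, ack: μZ.…, err: μZ.…}, data: select{more: μZ.…, retry: μZ.…}}
[2] recv[Unit]  ✓  state: offer{ok: select{retry: μZ.…, ack: μZ.…, err: μZ.…}, data: select{more: μZ.…, retry: μZ.…}}
[3] got select ok, protocol expects offer ok or offer data  ✗

3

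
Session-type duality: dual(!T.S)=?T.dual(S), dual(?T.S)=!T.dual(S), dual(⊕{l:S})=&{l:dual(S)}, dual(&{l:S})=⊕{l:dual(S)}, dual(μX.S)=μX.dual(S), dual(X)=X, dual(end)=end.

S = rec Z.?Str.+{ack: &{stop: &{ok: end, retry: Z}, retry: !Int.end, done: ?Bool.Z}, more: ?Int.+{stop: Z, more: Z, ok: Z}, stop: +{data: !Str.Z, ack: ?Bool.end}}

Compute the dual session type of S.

rec Z = rec Z  (μ self-dual)
  ?Str = !Str
    +{ack,more,stop} = &{ack,more,stop}  (internal→external)
      • ack:
        &{stop,retry,done} = +{stop,retry,done}  (offer→select)
          • stop:
            &{ok,retry} = +{ok,retry}  (offer→select)
              • ok:
                dual(end) = end
              • retry:
                dual(Z) = Z
          • retry:
            !Int = ?Int
              dual(end) = end
          • done:
            ?Bool = !Bool
              dual(Z) = Z
      • more:
        ?Int = !Int
          +{stop,more,ok} = &{stop,more,ok}  (internal→external)
            • stop:
              dual(Z) = Z
            • more:
              dual(Z) = Z
            • ok:
              dual(Z) = Z
      • stop:
        +{data,ack} = &{data,ack}  (internal→external)
          • data:
            !Str = ?Str
              dual(Z) = Z
          • ack:
            ?Bool = !Bool
              dual(end) = end

rec Z.!Str.&{ack: +{stop: +{ok: end, retry: Z}, retry: ?Int.end, done: !Bool.Z}, more: !Int.&{stop: Z, more: Z, ok: Z}, stop: &{data: ?Str.Z, ack: !Bool.end}}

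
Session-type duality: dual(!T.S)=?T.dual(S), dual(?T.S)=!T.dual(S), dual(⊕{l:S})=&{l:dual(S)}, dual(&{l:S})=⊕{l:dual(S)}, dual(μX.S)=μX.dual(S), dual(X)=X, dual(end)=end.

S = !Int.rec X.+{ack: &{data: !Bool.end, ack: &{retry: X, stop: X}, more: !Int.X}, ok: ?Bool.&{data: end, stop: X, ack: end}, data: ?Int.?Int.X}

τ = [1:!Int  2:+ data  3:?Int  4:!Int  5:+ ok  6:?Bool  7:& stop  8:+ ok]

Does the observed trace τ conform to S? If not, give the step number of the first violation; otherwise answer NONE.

4

step 1: !Int  match  state: rec X.…
step 2: + data  match  state: ?Int.?Int.rec X.…
step 3: ?Int  match  state: ?Int.rec X.…
step 4: got !Int, protocol expects ?Int  ✗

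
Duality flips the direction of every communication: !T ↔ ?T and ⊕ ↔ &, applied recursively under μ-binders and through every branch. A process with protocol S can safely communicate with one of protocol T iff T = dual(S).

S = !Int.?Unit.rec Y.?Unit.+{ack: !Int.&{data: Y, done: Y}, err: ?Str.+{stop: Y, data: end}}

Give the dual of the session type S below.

!Int → ?Int
  ?Unit → !Unit
    rec Y → rec Y  (rec unchanged)
      ?Unit → !Unit
        +{ack,err} → &{ack,err}  (⊕→&)
          [ack]
            !Int → ?Int
              &{data,done} → +{data,done}  (&→⊕)
                [data]
                  Y ↦ Y
                [done]
                  Y ↦ Y
          [err]
            ?Str → !Str
              +{stop,data} → &{stop,data}  (⊕→&)
                [stop]
                  Y ↦ Y
                [data]
                  end ↦ end

?Int.!Unit.rec Y.!Unit.&{ack: ?Int.+{data: Y, done: Y}, err: !Str.&{stop: Y, data: end}}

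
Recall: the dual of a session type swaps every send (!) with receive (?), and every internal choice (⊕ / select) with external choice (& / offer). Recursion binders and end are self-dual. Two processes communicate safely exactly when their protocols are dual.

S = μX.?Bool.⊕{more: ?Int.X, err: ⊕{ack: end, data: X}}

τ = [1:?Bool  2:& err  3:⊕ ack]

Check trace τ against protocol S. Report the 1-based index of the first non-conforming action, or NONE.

2

[1] ?Bool  match  residual = ⊕{more: ?Int.μX.…, err: ⊕{ack: end, data: μX.…}}
[2] got & err, protocol expects ⊕ more or ⊕ err  ✗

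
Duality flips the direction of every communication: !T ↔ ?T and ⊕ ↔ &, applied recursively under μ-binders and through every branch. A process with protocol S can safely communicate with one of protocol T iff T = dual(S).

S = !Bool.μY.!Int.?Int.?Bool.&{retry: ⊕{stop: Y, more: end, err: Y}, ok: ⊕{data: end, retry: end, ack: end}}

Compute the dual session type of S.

?Bool.μY.?Int.!Int.!Bool.⊕{retry: &{stop: Y, more: end, err: Y}, ok: &{data: end, retry: end, ack: end}}

!Bool = ?Bool
  μY = μY  (μ self-dual)
    !Int = ?Int
      ?Int = !Int
        ?Bool = !Bool
          &{retry,ok} = ⊕{retry,ok}  (external→internal)
            [retry]
              ⊕{stop,more,err} = &{stop,more,err}  (⊕→&)
                [stop]
                  dual(Y) = Y
                [more]
                  dual(end) = end
                [err]
                  dual(Y) = Y
            [ok]
              ⊕{data,retry,ack} = &{data,retry,ack}  (⊕→&)
                [data]
                  dual(end) = end
                [retry]
                  dual(end) = end
                [ack]
                  dual(end) = end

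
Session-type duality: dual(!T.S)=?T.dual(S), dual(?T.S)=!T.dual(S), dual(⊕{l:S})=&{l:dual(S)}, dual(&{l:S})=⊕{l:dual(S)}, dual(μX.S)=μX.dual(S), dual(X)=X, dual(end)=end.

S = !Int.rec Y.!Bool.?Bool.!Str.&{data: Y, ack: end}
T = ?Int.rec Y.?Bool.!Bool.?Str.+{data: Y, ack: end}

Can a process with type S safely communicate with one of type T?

!Int vs ?Int  ok
  rec Y vs rec Y  ok (binder kept)
    !Bool vs ?Bool  ok
      ?Bool vs !Bool  ok
        !Str vs ?Str  ok
          &{data,ack} vs +{data,ack}  ok same labels
            [data]
              Y vs Y  ok
            [ack]
              end vs end  ok

YES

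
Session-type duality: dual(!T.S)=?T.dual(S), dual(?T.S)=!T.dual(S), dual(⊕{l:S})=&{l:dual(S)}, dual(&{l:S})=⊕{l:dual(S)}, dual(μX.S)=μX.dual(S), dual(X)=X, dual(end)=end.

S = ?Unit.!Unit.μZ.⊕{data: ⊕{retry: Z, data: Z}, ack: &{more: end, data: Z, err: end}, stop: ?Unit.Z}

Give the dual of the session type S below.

?Unit = !Unit
  !Unit = ?Unit
    μZ = μZ  (μ self-dual)
      ⊕{data,ack,stop} = &{data,ack,stop}  (select→offer)
        [data]
          ⊕{retry,data} = &{retry,data}  (select→offer)
            [retry]
              dual(Z) = Z
            [data]
              dual(Z) = Z
        [ack]
          &{more,data,err} = ⊕{more,data,err}  (external→internal)
            [more]
              dual(end) = end
            [data]
              dual(Z) = Z
            [err]
              dual(end) = end
        [stop]
          ?Unit = !Unit
            dual(Z) = Z

!Unit.?Unit.μZ.&{data: &{retry: Z, data: Z}, ack: ⊕{more: end, data: Z, err: end}, stop: !Unit.Z}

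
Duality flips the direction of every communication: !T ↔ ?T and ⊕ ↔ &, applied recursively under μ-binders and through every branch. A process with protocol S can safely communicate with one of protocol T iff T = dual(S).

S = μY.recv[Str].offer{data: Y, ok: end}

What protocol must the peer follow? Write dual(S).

μY.send[Str].select{data: Y, ok: end}

μY → μY  (μ self-dual)
  recv[Str] → send[Str]
    offer{data,ok} → select{data,ok}  (external→internal)
      • data:
        Y self-dual
      • ok:
        end self-dual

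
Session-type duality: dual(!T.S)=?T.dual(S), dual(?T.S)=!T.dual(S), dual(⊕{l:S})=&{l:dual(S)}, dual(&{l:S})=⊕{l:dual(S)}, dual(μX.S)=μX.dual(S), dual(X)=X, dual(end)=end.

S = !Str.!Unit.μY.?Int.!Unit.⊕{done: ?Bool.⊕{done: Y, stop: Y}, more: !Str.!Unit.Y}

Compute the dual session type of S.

!Str ↦ ?Str
  !Unit ↦ ?Unit
    μY ↦ μY  (rec unchanged)
      ?Int ↦ !Int
        !Unit ↦ ?Unit
          ⊕{done,more} ↦ &{done,more}  (internal→external)
            • done:
              ?Bool ↦ !Bool
                ⊕{done,stop} ↦ &{done,stop}  (internal→external)
                  • done:
                    Y self-dual
                  • stop:
                    Y self-dual
            • more:
              !Str ↦ ?Str
                !Unit ↦ ?Unit
                  Y self-dual

?Str.?Unit.μY.!Int.?Unit.&{done: !Bool.&{done: Y, stop: Y}, more: ?Str.?Unit.Y}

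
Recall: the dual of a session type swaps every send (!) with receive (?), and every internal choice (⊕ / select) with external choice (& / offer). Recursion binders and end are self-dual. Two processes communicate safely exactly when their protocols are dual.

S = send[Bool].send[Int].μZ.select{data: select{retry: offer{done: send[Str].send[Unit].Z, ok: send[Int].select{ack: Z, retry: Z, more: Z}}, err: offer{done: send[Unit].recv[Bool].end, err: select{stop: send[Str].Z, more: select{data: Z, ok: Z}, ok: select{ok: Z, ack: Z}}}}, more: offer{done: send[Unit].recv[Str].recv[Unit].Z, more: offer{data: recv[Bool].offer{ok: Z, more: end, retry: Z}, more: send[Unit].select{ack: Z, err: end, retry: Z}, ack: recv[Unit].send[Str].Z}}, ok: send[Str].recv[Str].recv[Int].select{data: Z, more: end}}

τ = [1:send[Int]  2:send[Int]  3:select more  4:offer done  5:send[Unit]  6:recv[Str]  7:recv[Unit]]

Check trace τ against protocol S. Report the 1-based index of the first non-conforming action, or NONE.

@1 got send[Int], protocol expects send[Bool]  ✗

1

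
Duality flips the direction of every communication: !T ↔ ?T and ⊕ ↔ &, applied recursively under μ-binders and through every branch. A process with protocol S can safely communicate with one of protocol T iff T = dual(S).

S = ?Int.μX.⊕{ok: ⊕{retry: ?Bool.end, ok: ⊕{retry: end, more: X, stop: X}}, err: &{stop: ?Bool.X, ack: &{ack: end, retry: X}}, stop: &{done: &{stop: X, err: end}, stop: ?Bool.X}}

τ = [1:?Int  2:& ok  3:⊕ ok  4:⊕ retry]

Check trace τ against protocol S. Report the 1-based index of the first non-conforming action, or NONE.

2

step 1: ?Int  ok  cont: μX.…
step 2: got & ok, protocol expects ⊕ ok or ⊕ err or ⊕ stop  ✗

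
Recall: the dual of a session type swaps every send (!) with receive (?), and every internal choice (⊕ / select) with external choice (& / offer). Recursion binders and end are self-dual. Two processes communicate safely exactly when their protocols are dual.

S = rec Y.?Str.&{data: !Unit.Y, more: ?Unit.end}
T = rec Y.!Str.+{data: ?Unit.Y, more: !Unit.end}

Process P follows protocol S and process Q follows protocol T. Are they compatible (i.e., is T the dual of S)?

YES

rec Y | rec Y  match (μ self-dual)
  ?Str | !Str  match
    &{data,more} | +{data,more}  match labels match
      • data:
        !Unit | ?Unit  match
          Y | Y  match
      • more:
        ?Unit | !Unit  match
          end | end  match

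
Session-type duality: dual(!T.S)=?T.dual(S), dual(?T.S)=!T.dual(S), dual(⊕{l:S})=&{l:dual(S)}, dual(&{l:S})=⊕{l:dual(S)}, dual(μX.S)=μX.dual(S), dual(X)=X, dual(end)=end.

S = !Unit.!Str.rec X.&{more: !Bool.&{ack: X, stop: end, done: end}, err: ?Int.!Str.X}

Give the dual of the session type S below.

?Unit.?Str.rec X.+{more: ?Bool.+{ack: X, stop: end, done: end}, err: !Int.?Str.X}

!Unit → ?Unit
  !Str → ?Str
    rec X → rec X  (binder kept)
      &{more,err} → +{more,err}  (offer→select)
        • more:
          !Bool → ?Bool
            &{ack,stop,done} → +{ack,stop,done}  (offer→select)
              • ack:
                X ↦ X
              • stop:
                end ↦ end
              • done:
                end ↦ end
        • err:
          ?Int → !Int
            !Str → ?Str
              X ↦ X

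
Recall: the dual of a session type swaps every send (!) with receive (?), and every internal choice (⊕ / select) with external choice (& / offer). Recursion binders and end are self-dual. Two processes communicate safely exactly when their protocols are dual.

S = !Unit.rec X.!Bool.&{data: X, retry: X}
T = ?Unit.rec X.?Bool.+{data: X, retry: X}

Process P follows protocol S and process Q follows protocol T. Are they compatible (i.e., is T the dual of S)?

YES

!Unit | ?Unit  ✓
  rec X | rec X  ✓ (μ self-dual)
    !Bool | ?Bool  ✓
      &{data,retry} | +{data,retry}  ✓ label sets agree
        [data]
          X | X  ✓
        [retry]
          X | X  ✓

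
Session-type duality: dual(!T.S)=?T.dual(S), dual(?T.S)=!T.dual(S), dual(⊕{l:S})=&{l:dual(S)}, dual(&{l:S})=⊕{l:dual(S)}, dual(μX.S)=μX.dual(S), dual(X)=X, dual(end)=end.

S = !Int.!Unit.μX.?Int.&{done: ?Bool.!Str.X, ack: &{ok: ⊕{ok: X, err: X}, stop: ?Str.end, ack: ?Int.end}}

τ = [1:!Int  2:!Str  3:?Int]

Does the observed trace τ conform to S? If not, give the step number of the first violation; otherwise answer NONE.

step 1: !Int  ok  state: !Unit.μX.…
step 2: got !Str, protocol expects !Unit  ✗

2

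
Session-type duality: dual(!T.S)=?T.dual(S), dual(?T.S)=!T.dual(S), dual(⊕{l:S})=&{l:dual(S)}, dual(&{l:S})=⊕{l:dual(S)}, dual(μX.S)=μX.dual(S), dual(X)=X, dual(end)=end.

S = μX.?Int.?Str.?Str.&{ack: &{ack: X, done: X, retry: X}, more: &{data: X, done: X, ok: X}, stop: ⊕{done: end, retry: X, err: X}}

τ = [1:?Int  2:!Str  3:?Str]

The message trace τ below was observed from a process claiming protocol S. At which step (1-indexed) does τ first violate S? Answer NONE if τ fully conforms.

2

step 1: ?Int  match  state: ?Str.?Str.&{ack: &{ack: μX.…, done: μX.…, retry: μX.…}, more: &{data: μX.…, done: μX.…, ok: μX.…}, stop: ⊕{done: end, retry: μX.…, err: μX.…}}
step 2: got !Str, protocol expects ?Str  ✗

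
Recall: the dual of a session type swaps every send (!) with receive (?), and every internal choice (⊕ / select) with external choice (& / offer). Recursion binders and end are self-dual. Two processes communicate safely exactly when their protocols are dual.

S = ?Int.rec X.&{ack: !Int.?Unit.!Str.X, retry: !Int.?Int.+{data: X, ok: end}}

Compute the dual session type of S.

!Int.rec X.+{ack: ?Int.!Unit.?Str.X, retry: ?Int.!Int.&{data: X, ok: end}}

?Int = !Int
  rec X = rec X  (μ self-dual)
    &{ack,retry} = +{ack,retry}  (&→⊕)
      case ack:
        !Int = ?Int
          ?Unit = !Unit
            !Str = ?Str
              X self-dual
      case retry:
        !Int = ?Int
          ?Int = !Int
            +{data,ok} = &{data,ok}  (select→offer)
              case data:
                X self-dual
              case ok:
                end self-dual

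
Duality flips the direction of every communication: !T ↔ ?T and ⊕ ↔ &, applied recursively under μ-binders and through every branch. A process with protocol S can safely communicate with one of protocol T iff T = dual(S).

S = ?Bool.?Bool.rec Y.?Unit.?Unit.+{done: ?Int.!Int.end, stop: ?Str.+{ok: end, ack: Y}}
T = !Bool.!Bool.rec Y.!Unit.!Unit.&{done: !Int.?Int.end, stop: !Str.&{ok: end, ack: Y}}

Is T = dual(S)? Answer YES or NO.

?Bool ‖ !Bool  ✓
  ?Bool ‖ !Bool  ✓
    rec Y ‖ rec Y  ✓ (rec unchanged)
      ?Unit ‖ !Unit  ✓
        ?Unit ‖ !Unit  ✓
          +{done,stop} ‖ &{done,stop}  ✓ same labels
            case done:
              ?Int ‖ !Int  ✓
                !Int ‖ ?Int  ✓
                  end ‖ end  ✓
            case stop:
              ?Str ‖ !Str  ✓
                +{ok,ack} ‖ &{ok,ack}  ✓ same labels
                  case ok:
                    end ‖ end  ✓
                  case ack:
                    Y ‖ Y  ✓

YES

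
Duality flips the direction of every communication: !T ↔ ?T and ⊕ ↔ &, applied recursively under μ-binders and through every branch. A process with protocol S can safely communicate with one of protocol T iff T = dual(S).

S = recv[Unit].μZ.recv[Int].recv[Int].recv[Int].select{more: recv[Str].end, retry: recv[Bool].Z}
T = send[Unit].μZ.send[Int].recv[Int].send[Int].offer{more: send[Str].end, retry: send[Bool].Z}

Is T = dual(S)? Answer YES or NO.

recv[Unit] ‖ send[Unit]  ✓
  μZ ‖ μZ  ✓ (μ self-dual)
    recv[Int] ‖ send[Int]  ✓
      recv[Int] ‖ recv[Int]  ✗ same direction on both sides — not dual

NO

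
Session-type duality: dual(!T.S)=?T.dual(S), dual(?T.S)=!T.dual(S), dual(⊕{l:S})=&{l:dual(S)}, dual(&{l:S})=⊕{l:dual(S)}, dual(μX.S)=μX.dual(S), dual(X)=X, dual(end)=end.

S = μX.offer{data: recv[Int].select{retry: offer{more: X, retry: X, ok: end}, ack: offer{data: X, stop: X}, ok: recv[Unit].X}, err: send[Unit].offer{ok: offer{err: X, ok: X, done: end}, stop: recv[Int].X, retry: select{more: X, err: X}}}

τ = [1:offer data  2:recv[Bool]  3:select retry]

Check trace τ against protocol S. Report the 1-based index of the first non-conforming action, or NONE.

2

step 1: offer data  match  residual = recv[Int].select{retry: offer{more: μX.…, retry: μX.…, ok: end}, ack: offer{data: μX.…, stop: μX.…}, ok: recv[Unit].μX.…}
step 2: got recv[Bool], protocol expects recv[Int]  ✗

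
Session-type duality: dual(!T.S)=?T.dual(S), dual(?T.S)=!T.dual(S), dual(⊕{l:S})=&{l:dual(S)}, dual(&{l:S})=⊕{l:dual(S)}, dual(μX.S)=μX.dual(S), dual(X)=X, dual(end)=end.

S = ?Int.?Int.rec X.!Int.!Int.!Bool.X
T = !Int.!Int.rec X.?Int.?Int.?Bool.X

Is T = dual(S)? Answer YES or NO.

YES

?Int ‖ !Int  match
  ?Int ‖ !Int  match
    rec X ‖ rec X  match (rec unchanged)
      !Int ‖ ?Int  match
        !Int ‖ ?Int  match
          !Bool ‖ ?Bool  match
            X ‖ X  match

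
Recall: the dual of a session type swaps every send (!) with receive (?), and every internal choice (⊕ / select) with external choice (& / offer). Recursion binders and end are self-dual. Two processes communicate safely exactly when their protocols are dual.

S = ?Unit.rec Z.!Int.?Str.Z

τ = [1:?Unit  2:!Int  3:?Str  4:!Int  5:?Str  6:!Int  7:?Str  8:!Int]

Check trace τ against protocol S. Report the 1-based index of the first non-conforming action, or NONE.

NONE

step 1: ?Unit  match  now at rec Z.…
step 2: !Int  match  now at ?Str.rec Z.…
step 3: ?Str  match  now at rec Z.…
step 4: !Int  match  now at ?Str.rec Z.…
step 5: ?Str  match  now at rec Z.…
step 6: !Int  match  now at ?Str.rec Z.…
step 7: ?Str  match  now at rec Z.…
step 8: !Int  match  now at ?Str.rec Z.…
τ conforms to S (length 8)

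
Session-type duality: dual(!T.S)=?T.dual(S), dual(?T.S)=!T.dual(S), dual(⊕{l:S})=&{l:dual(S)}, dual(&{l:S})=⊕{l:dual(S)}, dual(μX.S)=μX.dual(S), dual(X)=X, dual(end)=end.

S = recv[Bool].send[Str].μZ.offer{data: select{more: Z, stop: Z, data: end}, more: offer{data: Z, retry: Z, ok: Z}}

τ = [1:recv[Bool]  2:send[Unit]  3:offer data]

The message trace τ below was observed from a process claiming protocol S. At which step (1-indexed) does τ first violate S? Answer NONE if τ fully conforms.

step 1: recv[Bool]  ok  cont: send[Str].μZ.…
step 2: got send[Unit], protocol expects send[Str]  ✗

2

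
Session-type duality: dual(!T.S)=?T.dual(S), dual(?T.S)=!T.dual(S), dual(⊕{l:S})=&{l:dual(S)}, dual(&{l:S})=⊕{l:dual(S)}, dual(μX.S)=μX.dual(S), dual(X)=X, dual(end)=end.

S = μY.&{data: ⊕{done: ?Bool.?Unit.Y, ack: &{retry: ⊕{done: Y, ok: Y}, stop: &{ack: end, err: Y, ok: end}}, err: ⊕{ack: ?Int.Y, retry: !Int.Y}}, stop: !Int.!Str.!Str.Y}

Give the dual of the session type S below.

μY.⊕{data: &{done: !Bool.!Unit.Y, ack: ⊕{retry: &{done: Y, ok: Y}, stop: ⊕{ack: end, err: Y, ok: end}}, err: &{ack: !Int.Y, retry: ?Int.Y}}, stop: ?Int.?Str.?Str.Y}

μY ↦ μY  (μ self-dual)
  &{data,stop} ↦ ⊕{data,stop}  (offer→select)
    case data:
      ⊕{done,ack,err} ↦ &{done,ack,err}  (select→offer)
        case done:
          ?Bool ↦ !Bool
            ?Unit ↦ !Unit
              Y self-dual
        case ack:
          &{retry,stop} ↦ ⊕{retry,stop}  (offer→select)
            case retry:
              ⊕{done,ok} ↦ &{done,ok}  (select→offer)
                case done:
                  Y self-dual
                case ok:
                  Y self-dual
            case stop:
              &{ack,err,ok} ↦ ⊕{ack,err,ok}  (offer→select)
                case ack:
                  end self-dual
                case err:
                  Y self-dual
                case ok:
                  end self-dual
        case err:
          ⊕{ack,retry} ↦ &{ack,retry}  (select→offer)
            case ack:
              ?Int ↦ !Int
                Y self-dual
            case retry:
              !Int ↦ ?Int
                Y self-dual
    case stop:
      !Int ↦ ?Int
        !Str ↦ ?Str
          !Str ↦ ?Str
            Y self-dual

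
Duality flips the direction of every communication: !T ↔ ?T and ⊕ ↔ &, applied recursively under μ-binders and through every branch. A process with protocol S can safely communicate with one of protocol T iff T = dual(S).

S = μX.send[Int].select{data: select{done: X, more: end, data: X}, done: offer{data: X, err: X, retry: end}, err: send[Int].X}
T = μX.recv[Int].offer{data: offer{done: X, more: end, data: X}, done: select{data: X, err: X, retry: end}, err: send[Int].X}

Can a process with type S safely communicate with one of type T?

μX ‖ μX  ok (binder kept)
  send[Int] ‖ recv[Int]  ok
    select{data,done,err} ‖ offer{data,done,err}  ok label sets agree
      [data]
        select{done,more,data} ‖ offer{done,more,data}  ok label sets agree
          [done]
            X ‖ X  ok
          [more]
            end ‖ end  ok
          [data]
            X ‖ X  ok
      [done]
        offer{data,err,retry} ‖ select{data,err,retry}  ok label sets agree
          [data]
            X ‖ X  ok
          [err]
            X ‖ X  ok
          [retry]
            end ‖ end  ok
      [err]
        send[Int] ‖ send[Int]  ✗ same direction on both sides — not dual

NO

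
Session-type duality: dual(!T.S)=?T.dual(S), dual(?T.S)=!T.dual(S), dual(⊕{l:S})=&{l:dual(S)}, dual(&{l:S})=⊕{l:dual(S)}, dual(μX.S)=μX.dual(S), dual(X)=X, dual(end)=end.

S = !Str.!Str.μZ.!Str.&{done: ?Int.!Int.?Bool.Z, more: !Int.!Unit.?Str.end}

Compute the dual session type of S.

!Str ↦ ?Str
  !Str ↦ ?Str
    μZ ↦ μZ  (rec unchanged)
      !Str ↦ ?Str
        &{done,more} ↦ ⊕{done,more}  (&→⊕)
          case done:
            ?Int ↦ !Int
              !Int ↦ ?Int
                ?Bool ↦ !Bool
                  Z self-dual
          case more:
            !Int ↦ ?Int
              !Unit ↦ ?Unit
                ?Str ↦ !Str
                  end self-dual

?Str.?Str.μZ.?Str.⊕{done: !Int.?Int.!Bool.Z, more: ?Int.?Unit.!Str.end}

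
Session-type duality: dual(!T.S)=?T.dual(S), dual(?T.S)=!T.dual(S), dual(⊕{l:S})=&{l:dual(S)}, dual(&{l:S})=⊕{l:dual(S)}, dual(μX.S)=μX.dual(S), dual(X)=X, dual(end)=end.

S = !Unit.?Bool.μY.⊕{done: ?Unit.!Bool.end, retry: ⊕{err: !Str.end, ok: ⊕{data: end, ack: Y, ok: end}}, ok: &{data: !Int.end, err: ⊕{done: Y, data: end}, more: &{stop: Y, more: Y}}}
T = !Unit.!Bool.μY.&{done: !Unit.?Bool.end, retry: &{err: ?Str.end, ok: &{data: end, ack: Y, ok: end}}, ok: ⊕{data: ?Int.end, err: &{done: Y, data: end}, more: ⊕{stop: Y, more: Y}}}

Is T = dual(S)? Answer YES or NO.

!Unit | !Unit  ✗ same direction on both sides — not dual

NO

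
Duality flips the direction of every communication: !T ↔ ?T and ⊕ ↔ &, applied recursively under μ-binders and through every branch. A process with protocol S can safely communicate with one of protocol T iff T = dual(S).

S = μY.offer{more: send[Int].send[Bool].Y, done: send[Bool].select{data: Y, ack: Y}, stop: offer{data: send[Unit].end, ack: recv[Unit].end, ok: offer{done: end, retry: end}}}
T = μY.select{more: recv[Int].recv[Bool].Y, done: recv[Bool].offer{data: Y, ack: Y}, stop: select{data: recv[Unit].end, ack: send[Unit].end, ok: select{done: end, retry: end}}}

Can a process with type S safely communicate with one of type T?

μY ‖ μY  match (rec unchanged)
  offer{more,done,stop} ‖ select{more,done,stop}  match same labels
    [more]
      send[Int] ‖ recv[Int]  match
        send[Bool] ‖ recv[Bool]  match
          Y ‖ Y  match
    [done]
      send[Bool] ‖ recv[Bool]  match
        select{data,ack} ‖ offer{data,ack}  match same labels
          [data]
            Y ‖ Y  match
          [ack]
            Y ‖ Y  match
    [stop]
      offer{data,ack,ok} ‖ select{data,ack,ok}  match same labels
        [data]
          send[Unit] ‖ recv[Unit]  match
            end ‖ end  match
        [ack]
          recv[Unit] ‖ send[Unit]  match
            end ‖ end  match
        [ok]
          offer{done,retry} ‖ select{done,retry}  match same labels
            [done]
              end ‖ end  match
            [retry]
              end ‖ end  match

YES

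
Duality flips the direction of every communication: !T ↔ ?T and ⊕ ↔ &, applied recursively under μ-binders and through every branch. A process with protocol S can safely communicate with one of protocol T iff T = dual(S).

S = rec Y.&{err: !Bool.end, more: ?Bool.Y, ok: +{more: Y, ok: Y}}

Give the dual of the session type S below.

rec Y.+{err: ?Bool.end, more: !Bool.Y, ok: &{more: Y, ok: Y}}

rec Y ↦ rec Y  (μ self-dual)
  &{err,more,ok} ↦ +{err,more,ok}  (&→⊕)
    case err:
      !Bool ↦ ?Bool
        end self-dual
    case more:
      ?Bool ↦ !Bool
        Y self-dual
    case ok:
      +{more,ok} ↦ &{more,ok}  (internal→external)
        case more:
          Y self-dual
        case ok:
          Y self-dual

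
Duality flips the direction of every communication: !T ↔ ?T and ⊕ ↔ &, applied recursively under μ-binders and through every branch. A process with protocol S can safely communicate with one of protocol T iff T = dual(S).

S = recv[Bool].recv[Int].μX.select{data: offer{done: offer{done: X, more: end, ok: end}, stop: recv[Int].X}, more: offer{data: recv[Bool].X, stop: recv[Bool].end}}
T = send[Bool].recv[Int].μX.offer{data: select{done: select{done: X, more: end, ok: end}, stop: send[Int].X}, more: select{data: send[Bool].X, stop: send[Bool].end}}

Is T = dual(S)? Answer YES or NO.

NO

recv[Bool] vs send[Bool]  ✓
  recv[Int] vs recv[Int]  ✗ same direction on both sides — not dual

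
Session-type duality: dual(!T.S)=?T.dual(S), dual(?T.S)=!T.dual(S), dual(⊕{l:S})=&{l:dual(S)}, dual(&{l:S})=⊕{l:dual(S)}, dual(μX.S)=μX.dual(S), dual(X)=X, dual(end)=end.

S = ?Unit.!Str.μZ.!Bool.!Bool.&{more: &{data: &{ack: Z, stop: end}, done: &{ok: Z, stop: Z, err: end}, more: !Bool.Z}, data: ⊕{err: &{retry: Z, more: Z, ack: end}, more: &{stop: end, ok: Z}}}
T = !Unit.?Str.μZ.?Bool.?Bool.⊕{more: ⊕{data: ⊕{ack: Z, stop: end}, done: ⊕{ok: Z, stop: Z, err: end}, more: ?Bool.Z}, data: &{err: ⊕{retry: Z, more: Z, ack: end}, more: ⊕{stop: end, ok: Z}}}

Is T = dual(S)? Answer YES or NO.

?Unit | !Unit  match
  !Str | ?Str  match
    μZ | μZ  match (μ self-dual)
      !Bool | ?Bool  match
        !Bool | ?Bool  match
          &{more,data} | ⊕{more,data}  match same labels
            [more]
              &{data,done,more} | ⊕{data,done,more}  match same labels
                [data]
                  &{ack,stop} | ⊕{ack,stop}  match same labels
                    [ack]
                      Z | Z  match
                    [stop]
                      end | end  match
                [done]
                  &{ok,stop,err} | ⊕{ok,stop,err}  match same labels
                    [ok]
                      Z | Z  match
                    [stop]
                      Z | Z  match
                    [err]
                      end | end  match
                [more]
                  !Bool | ?Bool  match
                    Z | Z  match
            [data]
              ⊕{err,more} | &{err,more}  match same labels
                [err]
                  &{retry,more,ack} | ⊕{retry,more,ack}  match same labels
                    [retry]
                      Z | Z  match
                    [more]
                      Z | Z  match
                    [ack]
                      end | end  match
                [more]
                  &{stop,ok} | ⊕{stop,ok}  match same labels
                    [stop]
                      end | end  match
                    [ok]
                      Z | Z  match

YES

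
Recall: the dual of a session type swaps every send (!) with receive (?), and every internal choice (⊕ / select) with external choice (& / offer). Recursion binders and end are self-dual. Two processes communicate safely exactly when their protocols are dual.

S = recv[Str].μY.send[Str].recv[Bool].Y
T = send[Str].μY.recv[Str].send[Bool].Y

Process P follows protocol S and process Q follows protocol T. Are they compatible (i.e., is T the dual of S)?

recv[Str] | send[Str]  ok
  μY | μY  ok (binder kept)
    send[Str] | recv[Str]  ok
      recv[Bool] | send[Bool]  ok
        Y | Y  ok

YES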